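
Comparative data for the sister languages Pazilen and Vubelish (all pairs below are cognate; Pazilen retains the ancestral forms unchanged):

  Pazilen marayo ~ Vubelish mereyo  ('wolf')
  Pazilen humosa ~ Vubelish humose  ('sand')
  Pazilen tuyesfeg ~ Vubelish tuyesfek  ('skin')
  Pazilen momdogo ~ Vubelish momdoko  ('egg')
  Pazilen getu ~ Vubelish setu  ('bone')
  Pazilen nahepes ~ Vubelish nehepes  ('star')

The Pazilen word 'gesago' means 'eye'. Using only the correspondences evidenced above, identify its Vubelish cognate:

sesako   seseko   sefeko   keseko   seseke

seseko

getu ~ setu — Pazilen g corresponds to Vubelish s word-initially before a front vowel.
marayo ~ mereyo, nahepes ~ nehepes — Pazilen a corresponds to Vubelish e after a consonant, before a consonant other than r, m, n, p, b, f, v.
momdogo ~ momdoko — Pazilen g corresponds to Vubelish k between vowels (before a back vowel).
Applying these to Pazilen 'gesago':
  gesago → sesago   (g→s word-initially before a front vowel)
  sesago → sesego   (a→e after a consonant, before a consonant other than r, m, n, p, b, f, v)
  sesego → seseko   (g→k between vowels (before a back vowel))
So the Vubelish cognate is 'seseko'.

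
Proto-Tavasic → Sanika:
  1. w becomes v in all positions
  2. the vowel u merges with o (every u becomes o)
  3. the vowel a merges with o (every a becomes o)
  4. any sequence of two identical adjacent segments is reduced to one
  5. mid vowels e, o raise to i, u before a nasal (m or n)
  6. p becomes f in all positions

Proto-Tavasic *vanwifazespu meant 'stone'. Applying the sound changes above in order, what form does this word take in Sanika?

vunvifozesfo

Sanika: *vanwifazespu > vanvifazespu > vanvifazespo > vonvifozespo > vunvifozespo > vunvifozesfo  (by unconditioned shift, vowel merger, vowel merger, pre-nasal raising, unconditioned shift)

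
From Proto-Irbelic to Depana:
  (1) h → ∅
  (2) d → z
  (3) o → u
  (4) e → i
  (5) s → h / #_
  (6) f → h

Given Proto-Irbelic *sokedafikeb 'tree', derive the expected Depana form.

hukizahikib

Depana: start from *sokedafikeb.
  rule 1: no change — sokedafikeb
  rule 2 (unconditioned shift): sokedafikeb → sokezafikeb
  rule 3 (vowel merger): sokezafikeb → sukezafikeb
  rule 4 (vowel merger): sukezafikeb → sukizafikib
  rule 5 (debuccalisation): sukizafikib → hukizafikib
  rule 6 (unconditioned shift): hukizafikib → hukizahikib
  ⇒ Depana hukizahikib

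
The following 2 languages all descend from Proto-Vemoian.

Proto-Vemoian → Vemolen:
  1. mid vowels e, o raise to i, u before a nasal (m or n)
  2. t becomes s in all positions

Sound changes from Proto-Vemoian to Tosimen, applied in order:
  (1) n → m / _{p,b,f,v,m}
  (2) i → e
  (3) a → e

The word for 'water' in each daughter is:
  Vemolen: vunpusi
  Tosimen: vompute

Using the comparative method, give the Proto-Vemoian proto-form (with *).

Position 6: Vemolen has s, Tosimen has t. Tosimen preserves t here (none of its changes turn any other segment into t), so the proto-segment is *t.
Position 2: Vemolen has u, Tosimen has o. Tosimen preserves o here (none of its changes turn any other segment into o), so the proto-segment is *o.
Continuing position by position gives *vonputi; check it forward:
Vemolen: *vonputi > vunputi > vunpusi  (by pre-nasal raising, unconditioned shift)
Tosimen: start from *vonputi.
  rule 1 (nasal place assimilation): vonputi → vomputi
  rule 2 (vowel merger): vomputi → vompute
  rule 3: no change — vompute
  ⇒ Tosimen vompute
Only *vonputi yields all of Vemolen vunpusi, Tosimen vompute.

*vonputi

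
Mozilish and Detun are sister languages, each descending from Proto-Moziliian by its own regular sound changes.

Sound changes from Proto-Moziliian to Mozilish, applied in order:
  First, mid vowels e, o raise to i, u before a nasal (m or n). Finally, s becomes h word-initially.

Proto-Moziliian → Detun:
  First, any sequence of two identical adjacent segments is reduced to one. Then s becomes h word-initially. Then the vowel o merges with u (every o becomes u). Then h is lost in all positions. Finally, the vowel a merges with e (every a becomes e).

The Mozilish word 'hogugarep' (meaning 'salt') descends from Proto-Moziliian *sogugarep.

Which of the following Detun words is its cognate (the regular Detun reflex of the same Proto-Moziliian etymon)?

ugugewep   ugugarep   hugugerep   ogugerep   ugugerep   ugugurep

ugugerep

Detun: *sogugarep
  sogugarep (rule 1 does not apply)
  sogugarep → hogugarep   [debuccalisation]
  hogugarep → hugugarep   [vowel merger]
  hugugarep → ugugarep   [h-loss]
  ugugarep → ugugerep   [vowel merger]
  giving Detun ugugerep.
Among the options, 'ugugerep' alone shows every Detun change applied in order.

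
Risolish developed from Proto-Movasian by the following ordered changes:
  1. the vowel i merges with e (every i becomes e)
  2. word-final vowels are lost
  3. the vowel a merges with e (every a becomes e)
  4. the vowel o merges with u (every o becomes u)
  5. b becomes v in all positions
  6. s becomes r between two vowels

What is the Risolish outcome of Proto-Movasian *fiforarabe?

fefurerev

Risolish: *fiforarabe
  fiforarabe → feforarabe   [vowel merger]
  feforarabe → feforarab   [apocope]
  feforarab → feforereb   [vowel merger]
  feforereb → fefurereb   [vowel merger]
  fefurereb → fefurerev   [unconditioned shift]
  fefurerev (rule 6 does not apply)
  giving Risolish fefurerev.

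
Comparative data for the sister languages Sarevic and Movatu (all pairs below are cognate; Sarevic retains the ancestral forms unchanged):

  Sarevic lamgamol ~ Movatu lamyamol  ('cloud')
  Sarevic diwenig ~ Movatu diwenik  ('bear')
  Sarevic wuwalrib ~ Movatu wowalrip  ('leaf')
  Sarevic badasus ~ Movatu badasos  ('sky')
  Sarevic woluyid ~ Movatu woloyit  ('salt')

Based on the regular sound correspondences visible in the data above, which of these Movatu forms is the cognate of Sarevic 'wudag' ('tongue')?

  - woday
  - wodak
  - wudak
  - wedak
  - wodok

wuwalrib ~ wowalrip, badasus ~ badasos — Sarevic u corresponds to Movatu o after a consonant, before a consonant other than r, m, n, p, b, f, v.
diwenig ~ diwenik — Sarevic g corresponds to Movatu k word-finally.
Applying these to Sarevic 'wudag':
  wudag → wodag   (u→o after a consonant, before a consonant other than r, m, n, p, b, f, v)
  wodag → wodak   (g→k word-finally)
So the Movatu cognate is 'wodak'.

wodak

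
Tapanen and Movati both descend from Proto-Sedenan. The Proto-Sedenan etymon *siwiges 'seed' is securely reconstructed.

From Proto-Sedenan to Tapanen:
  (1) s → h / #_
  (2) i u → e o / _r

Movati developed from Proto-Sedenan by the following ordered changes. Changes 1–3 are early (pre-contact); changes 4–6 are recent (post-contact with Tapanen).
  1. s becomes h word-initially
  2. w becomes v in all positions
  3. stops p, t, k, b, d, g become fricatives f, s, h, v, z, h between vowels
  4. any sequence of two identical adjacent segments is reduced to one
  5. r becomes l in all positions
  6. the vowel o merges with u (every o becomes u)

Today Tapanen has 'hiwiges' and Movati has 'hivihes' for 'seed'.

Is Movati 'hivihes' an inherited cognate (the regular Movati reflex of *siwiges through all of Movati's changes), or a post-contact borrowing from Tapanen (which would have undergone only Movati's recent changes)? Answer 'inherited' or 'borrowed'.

inherited

If inherited, *siwiges would pass through all of Movati's changes:
Movati: *siwiges
  siwiges → hiwiges   [debuccalisation]
  hiwiges → hiviges   [unconditioned shift]
  hiviges → hivihes   [intervocalic lenition]
  hivihes (rule 4 does not apply)
  hivihes (rule 5 does not apply)
  hivihes (rule 6 does not apply)
  giving Movati hivihes.
If borrowed from Tapanen 'hiwiges' after the early changes, it would undergo only the recent ones:
  rule 4 (degemination): no change (hiwiges)
  rule 5 (unconditioned shift): no change (hiwiges)
  rule 6 (vowel merger): no change (hiwiges)
  ⇒ as a loan: hiwiges
Movati 'hivihes' matches the inherited outcome exactly, so it is an inherited cognate, not a loan.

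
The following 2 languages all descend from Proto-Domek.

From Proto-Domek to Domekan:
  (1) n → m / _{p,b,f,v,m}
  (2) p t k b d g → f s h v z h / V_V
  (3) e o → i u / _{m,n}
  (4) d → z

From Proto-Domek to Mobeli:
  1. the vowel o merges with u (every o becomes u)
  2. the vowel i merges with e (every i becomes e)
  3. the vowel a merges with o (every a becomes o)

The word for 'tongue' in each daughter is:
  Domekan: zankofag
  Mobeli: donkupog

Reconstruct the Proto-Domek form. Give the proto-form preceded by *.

*dankopag

Position 5: Domekan has o, Mobeli has u. Domekan preserves o here (none of its changes turn any other segment into o), so the proto-segment is *o.
Position 1: Domekan has z, Mobeli has d. Mobeli preserves d here (none of its changes turn any other segment into d), so the proto-segment is *d.
Continuing position by position gives *dankopag; check it forward:
Domekan: *dankopag
  dankopag (rule 1 does not apply)
  dankopag → dankofag   [intervocalic lenition]
  dankofag (rule 3 does not apply)
  dankofag → zankofag   [unconditioned shift]
  giving Domekan zankofag.
Mobeli: start from *dankopag.
  rule 1 (vowel merger): dankopag → dankupag
  rule 2: no change — dankupag
  rule 3 (vowel merger): dankupag → donkupog
  ⇒ Mobeli donkupog
Only *dankopag yields all of Domekan zankofag, Mobeli donkupog.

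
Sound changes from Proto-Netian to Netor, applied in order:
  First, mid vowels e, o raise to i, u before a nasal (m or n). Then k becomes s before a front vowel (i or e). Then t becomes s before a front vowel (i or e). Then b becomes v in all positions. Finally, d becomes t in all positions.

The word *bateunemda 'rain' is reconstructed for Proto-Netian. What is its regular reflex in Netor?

Netor: *bateunemda > bateunimda > baseunimda > vaseunimda > vaseunimta  (by pre-nasal raising, palatalisation, unconditioned shift, unconditioned shift)

vaseunimta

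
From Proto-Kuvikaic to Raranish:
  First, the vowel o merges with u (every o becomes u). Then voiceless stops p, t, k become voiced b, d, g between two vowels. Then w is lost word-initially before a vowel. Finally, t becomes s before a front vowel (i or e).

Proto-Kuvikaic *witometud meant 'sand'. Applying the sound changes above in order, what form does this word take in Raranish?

idumedud

Raranish: start from *witometud.
  rule 1 (vowel merger): witometud → witumetud
  rule 2 (intervocalic voicing): witumetud → widumedud
  rule 3 (glide loss): widumedud → idumedud
  rule 4: no change — idumedud
  ⇒ Raranish idumedud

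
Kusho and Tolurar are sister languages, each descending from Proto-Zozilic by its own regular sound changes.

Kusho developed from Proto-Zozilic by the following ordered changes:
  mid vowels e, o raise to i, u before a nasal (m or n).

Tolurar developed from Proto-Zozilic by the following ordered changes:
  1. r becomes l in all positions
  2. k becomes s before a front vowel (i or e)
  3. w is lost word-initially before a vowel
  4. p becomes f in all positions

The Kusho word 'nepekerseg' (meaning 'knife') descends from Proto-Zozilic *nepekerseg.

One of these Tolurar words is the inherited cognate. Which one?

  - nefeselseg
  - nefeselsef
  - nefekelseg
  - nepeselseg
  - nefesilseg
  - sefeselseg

nefeselseg

Tolurar: start from *nepekerseg.
  rule 1 (unconditioned shift): nepekerseg → nepekelseg
  rule 2 (palatalisation): nepekelseg → nepeselseg
  rule 3: no change — nepeselseg
  rule 4 (unconditioned shift): nepeselseg → nefeselseg
  ⇒ Tolurar nefeselseg
The other candidates each miss or misapply at least one Tolurar change.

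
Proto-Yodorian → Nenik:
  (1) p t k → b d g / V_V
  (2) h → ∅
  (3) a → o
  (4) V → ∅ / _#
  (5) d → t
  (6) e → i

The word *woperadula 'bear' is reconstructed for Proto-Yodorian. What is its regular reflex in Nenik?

wobirotul

Nenik: *woperadula > woberadula > woberodulo > woberodul > woberotul > wobirotul  (by intervocalic voicing, vowel merger, apocope, unconditioned shift, vowel merger)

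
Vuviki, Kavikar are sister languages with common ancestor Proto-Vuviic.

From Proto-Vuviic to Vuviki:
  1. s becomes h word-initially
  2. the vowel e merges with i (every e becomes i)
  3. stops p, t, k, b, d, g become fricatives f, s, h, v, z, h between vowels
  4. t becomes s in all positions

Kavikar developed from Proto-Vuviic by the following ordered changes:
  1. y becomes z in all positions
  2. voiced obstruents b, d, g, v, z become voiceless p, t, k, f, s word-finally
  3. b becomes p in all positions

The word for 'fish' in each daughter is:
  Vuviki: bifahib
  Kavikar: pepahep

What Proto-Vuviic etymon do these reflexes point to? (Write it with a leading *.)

*bepaheb

Position 2: Vuviki has i, Kavikar has e. Kavikar preserves e here (none of its changes turn any other segment into e), so the proto-segment is *e.
Position 7: Vuviki has b, Kavikar has p. Vuviki preserves b here (none of its changes turn any other segment into b), so the proto-segment is *b.
This points to *bepaheb. Verify forward in each daughter:
Vuviki: *bepaheb > bipahib > bifahib  (by vowel merger, intervocalic lenition)
Kavikar: *bepaheb
  bepaheb (rule 1 does not apply)
  bepaheb → bepahep   [final devoicing]
  bepahep → pepahep   [unconditioned shift]
  giving Kavikar pepahep.
No other proto-form is consistent with every reflex, so the reconstruction is *bepaheb.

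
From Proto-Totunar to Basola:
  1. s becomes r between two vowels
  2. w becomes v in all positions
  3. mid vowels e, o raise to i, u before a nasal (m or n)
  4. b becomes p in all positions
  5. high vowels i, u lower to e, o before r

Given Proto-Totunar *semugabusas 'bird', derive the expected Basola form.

simugaporas

Basola: *semugabusas > semugaburas > simugaburas > simugapuras > simugaporas  (by rhotacism, pre-nasal raising, unconditioned shift, pre-rhotic lowering)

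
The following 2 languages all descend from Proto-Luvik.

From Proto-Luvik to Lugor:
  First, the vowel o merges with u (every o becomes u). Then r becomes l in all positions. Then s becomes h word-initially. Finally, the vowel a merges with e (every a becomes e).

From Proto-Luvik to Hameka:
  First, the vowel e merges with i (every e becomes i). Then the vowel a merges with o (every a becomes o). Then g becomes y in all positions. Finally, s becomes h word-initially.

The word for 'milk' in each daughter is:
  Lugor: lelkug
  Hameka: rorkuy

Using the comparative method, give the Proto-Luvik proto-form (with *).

*rarkug

Position 6: Lugor has g, Hameka has y. Lugor preserves g here (none of its changes turn any other segment into g), so the proto-segment is *g.
Position 3: Lugor has l, Hameka has r. Hameka preserves r here (none of its changes turn any other segment into r), so the proto-segment is *r.
Continuing position by position gives *rarkug; check it forward:
Lugor: start from *rarkug.
  rule 1: no change — rarkug
  rule 2 (unconditioned shift): rarkug → lalkug
  rule 3: no change — lalkug
  rule 4 (vowel merger): lalkug → lelkug
  ⇒ Lugor lelkug
Hameka: *rarkug > rorkug > rorkuy  (by vowel merger, unconditioned shift)
Only *rarkug yields all of Lugor lelkug, Hameka rorkuy.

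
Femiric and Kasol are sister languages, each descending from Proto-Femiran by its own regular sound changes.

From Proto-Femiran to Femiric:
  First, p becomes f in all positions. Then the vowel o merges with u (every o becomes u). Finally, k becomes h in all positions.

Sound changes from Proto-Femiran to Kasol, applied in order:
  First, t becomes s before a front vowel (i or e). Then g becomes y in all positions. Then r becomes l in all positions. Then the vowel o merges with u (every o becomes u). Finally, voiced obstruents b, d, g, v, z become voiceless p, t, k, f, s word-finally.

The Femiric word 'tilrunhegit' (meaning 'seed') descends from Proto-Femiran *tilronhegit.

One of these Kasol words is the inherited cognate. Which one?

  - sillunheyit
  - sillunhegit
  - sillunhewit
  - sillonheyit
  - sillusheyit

Kasol: start from *tilronhegit.
  rule 1 (palatalisation): tilronhegit → silronhegit
  rule 2 (unconditioned shift): silronhegit → silronheyit
  rule 3 (unconditioned shift): silronheyit → sillonheyit
  rule 4 (vowel merger): sillonheyit → sillunheyit
  rule 5: no change — sillunheyit
  ⇒ Kasol sillunheyit

sillunheyit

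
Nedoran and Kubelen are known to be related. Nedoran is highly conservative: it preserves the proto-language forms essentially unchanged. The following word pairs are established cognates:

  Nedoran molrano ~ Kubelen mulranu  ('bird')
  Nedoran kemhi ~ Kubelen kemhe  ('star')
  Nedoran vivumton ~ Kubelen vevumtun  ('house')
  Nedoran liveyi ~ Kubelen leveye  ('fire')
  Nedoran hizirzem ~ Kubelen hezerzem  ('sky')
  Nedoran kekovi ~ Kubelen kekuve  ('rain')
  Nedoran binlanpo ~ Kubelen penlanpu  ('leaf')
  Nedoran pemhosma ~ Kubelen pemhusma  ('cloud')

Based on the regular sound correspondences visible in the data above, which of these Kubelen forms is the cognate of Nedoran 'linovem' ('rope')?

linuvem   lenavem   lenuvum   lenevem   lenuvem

lenuvem

binlanpo ~ penlanpu — Nedoran i corresponds to Kubelen e after a consonant, before a nasal.
kekovi ~ kekuve — Nedoran o corresponds to Kubelen u after a consonant, before a labial obstruent.
Applying these to Nedoran 'linovem':
  linovem → lenovem   (i→e after a consonant, before a nasal)
  lenovem → lenuvem   (o→u after a consonant, before a labial obstruent)
So the Kubelen cognate is 'lenuvem'.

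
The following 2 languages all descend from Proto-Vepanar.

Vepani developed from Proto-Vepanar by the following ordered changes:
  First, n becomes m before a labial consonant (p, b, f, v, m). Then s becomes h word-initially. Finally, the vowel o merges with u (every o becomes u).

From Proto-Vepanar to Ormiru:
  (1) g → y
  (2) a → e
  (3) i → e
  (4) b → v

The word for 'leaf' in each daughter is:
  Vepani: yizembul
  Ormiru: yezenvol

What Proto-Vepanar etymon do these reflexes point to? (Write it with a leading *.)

*yizenbol

Position 2: Vepani has i, Ormiru has e. Vepani preserves i here (none of its changes turn any other segment into i), so the proto-segment is *i.
Position 7: Vepani has u, Ormiru has o. Ormiru preserves o here (none of its changes turn any other segment into o), so the proto-segment is *o.
Position 6: Vepani has b, Ormiru has v. Vepani preserves b here (none of its changes turn any other segment into b), so the proto-segment is *b.
This points to *yizenbol. Verify forward in each daughter:
Vepani: start from *yizenbol.
  rule 1 (nasal place assimilation): yizenbol → yizembol
  rule 2: no change — yizembol
  rule 3 (vowel merger): yizembol → yizembul
  ⇒ Vepani yizembul
Ormiru: start from *yizenbol.
  rule 1: no change — yizenbol
  rule 2: no change — yizenbol
  rule 3 (vowel merger): yizenbol → yezenbol
  rule 4 (unconditioned shift): yezenbol → yezenvol
  ⇒ Ormiru yezenvol
No other proto-form is consistent with every reflex, so the reconstruction is *yizenbol.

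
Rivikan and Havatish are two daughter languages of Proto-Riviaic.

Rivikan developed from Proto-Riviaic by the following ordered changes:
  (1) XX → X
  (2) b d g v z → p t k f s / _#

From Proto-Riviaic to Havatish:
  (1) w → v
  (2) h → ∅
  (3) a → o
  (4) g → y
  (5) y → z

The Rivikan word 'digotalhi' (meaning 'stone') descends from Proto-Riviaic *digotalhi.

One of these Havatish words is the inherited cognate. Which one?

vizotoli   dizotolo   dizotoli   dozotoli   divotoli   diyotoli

Havatish: *digotalhi > digotali > digotoli > diyotoli > dizotoli  (by h-loss, vowel merger, unconditioned shift, unconditioned shift)
Only 'dizotoli' matches the regular Havatish development of *digotalhi.

dizotoli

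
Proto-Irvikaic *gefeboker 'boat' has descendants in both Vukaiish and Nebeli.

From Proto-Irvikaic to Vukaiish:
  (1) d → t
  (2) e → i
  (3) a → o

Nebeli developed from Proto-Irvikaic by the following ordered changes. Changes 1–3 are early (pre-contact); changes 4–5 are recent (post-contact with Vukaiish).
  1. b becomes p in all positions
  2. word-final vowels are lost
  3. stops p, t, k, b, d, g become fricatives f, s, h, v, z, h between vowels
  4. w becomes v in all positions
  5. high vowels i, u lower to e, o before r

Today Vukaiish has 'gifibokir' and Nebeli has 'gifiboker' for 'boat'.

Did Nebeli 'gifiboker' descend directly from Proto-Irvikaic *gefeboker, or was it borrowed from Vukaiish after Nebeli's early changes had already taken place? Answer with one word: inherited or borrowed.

If inherited, *gefeboker would pass through all of Nebeli's changes:
Nebeli: *gefeboker
  gefeboker → gefepoker   [unconditioned shift]
  gefepoker (rule 2 does not apply)
  gefepoker → gefefoher   [intervocalic lenition]
  gefefoher (rule 4 does not apply)
  gefefoher (rule 5 does not apply)
  giving Nebeli gefefoher.
If borrowed from Vukaiish 'gifibokir' after the early changes, it would undergo only the recent ones:
  rule 4 (unconditioned shift): no change (gifibokir)
  rule 5 (pre-rhotic lowering): gifibokir → gifiboker
  ⇒ as a loan: gifiboker
Nebeli 'gifiboker' matches the loan outcome 'gifiboker', not the inherited 'gefefoher' — it skipped the early Nebeli changes, so it was borrowed from Vukaiish.

borrowed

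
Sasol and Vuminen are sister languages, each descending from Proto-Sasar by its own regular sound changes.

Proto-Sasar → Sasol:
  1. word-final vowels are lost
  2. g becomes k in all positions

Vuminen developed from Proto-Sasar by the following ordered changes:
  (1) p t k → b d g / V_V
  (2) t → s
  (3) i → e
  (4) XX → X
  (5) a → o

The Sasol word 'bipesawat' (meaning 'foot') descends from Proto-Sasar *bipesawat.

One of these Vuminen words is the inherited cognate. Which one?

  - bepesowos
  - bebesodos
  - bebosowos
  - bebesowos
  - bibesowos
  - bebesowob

bebesowos

Vuminen: start from *bipesawat.
  rule 1 (intervocalic voicing): bipesawat → bibesawat
  rule 2 (unconditioned shift): bibesawat → bibesawas
  rule 3 (vowel merger): bibesawas → bebesawas
  rule 4: no change — bebesawas
  rule 5 (vowel merger): bebesawas → bebesowos
  ⇒ Vuminen bebesowos
Only 'bebesowos' matches the regular Vuminen development of *bipesawat.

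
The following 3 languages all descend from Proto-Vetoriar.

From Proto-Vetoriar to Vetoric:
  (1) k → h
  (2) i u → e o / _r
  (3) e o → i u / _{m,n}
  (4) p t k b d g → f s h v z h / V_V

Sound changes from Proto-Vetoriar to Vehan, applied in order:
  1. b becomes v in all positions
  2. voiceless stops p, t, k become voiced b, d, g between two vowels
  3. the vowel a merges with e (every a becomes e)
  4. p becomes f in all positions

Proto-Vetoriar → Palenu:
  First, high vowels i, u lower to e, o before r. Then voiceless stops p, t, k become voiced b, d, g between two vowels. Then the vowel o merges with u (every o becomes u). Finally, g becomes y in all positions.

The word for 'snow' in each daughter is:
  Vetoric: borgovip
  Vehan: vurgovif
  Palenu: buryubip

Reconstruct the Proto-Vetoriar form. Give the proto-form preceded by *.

Position 2: Vetoric has o, Vehan has u, Palenu has u. Vehan preserves u here (none of its changes turn any other segment into u), so the proto-segment is *u.
Position 1: Vetoric has b, Vehan has v, Palenu has b. Vetoric preserves b here (none of its changes turn any other segment into b), so the proto-segment is *b.
Position 5: Vetoric has o, Vehan has o, Palenu has u. Vehan preserves o here (none of its changes turn any other segment into o), so the proto-segment is *o.
This points to *burgobip. Verify forward in each daughter:
Vetoric: start from *burgobip.
  rule 1: no change — burgobip
  rule 2 (pre-rhotic lowering): burgobip → borgobip
  rule 3: no change — borgobip
  rule 4 (intervocalic lenition): borgobip → borgovip
  ⇒ Vetoric borgovip
Vehan: start from *burgobip.
  rule 1 (unconditioned shift): burgobip → vurgovip
  rule 2: no change — vurgovip
  rule 3: no change — vurgovip
  rule 4 (unconditioned shift): vurgovip → vurgovif
  ⇒ Vehan vurgovif
Palenu: *burgobip
  burgobip → borgobip   [pre-rhotic lowering]
  borgobip (rule 2 does not apply)
  borgobip → burgubip   [vowel merger]
  burgubip → buryubip   [unconditioned shift]
  giving Palenu buryubip.
Only *burgobip yields all of Vetoric borgovip, Vehan vurgovif, Palenu buryubip.

*burgobip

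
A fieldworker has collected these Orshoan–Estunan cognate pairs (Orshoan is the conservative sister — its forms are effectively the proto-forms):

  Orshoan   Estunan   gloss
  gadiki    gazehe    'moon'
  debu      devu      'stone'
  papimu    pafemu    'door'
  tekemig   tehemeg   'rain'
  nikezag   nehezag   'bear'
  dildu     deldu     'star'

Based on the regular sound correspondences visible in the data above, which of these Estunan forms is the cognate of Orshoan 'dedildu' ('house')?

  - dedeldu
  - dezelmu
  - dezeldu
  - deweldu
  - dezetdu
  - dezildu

gadiki ~ gazehe — Orshoan d corresponds to Estunan z between vowels (before a front vowel).
gadiki ~ gazehe, tekemig ~ tehemeg — Orshoan i corresponds to Estunan e after a consonant, before a consonant other than r, m, n, p, b, f, v.
Applying these to Orshoan 'dedildu':
  dedildu → dezildu   (d→z between vowels (before a front vowel))
  dezildu → dezeldu   (i→e after a consonant, before a consonant other than r, m, n, p, b, f, v)
So the Estunan cognate is 'dezeldu'.

dezeldu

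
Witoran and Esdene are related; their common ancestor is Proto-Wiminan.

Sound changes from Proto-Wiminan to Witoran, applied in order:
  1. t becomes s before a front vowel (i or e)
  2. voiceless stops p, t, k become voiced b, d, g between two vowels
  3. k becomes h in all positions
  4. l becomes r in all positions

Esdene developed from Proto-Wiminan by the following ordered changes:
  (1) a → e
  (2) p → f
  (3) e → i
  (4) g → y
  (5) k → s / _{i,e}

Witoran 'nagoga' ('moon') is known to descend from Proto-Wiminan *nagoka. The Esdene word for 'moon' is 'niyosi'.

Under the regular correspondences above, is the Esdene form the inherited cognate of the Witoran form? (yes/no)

yes

Derive the expected Esdene reflex of *nagoka:
Esdene: *nagoka
  nagoka → negoke   [vowel merger]
  negoke (rule 2 does not apply)
  negoke → nigoki   [vowel merger]
  nigoki → niyoki   [unconditioned shift]
  niyoki → niyosi   [palatalisation]
  giving Esdene niyosi.
Esdene 'niyosi' matches the regular reflex exactly, so the pair is cognate.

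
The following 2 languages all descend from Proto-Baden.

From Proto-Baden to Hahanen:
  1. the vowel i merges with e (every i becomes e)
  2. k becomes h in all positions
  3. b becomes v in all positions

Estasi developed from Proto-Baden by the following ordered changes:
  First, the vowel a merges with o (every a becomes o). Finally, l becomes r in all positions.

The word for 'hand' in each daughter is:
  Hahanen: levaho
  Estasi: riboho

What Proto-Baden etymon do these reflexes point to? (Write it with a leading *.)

Position 4: Hahanen has a, Estasi has o. Hahanen preserves a here (none of its changes turn any other segment into a), so the proto-segment is *a.
Position 1: Hahanen has l, Estasi has r. Hahanen preserves l here (none of its changes turn any other segment into l), so the proto-segment is *l.
Position 2: Hahanen has e, Estasi has i. Estasi preserves i here (none of its changes turn any other segment into i), so the proto-segment is *i.
Continuing position by position gives *libaho; check it forward:
Hahanen: *libaho
  libaho → lebaho   [vowel merger]
  lebaho (rule 2 does not apply)
  lebaho → levaho   [unconditioned shift]
  giving Hahanen levaho.
Estasi: *libaho > liboho > riboho  (by vowel merger, unconditioned shift)
No other proto-form is consistent with every reflex, so the reconstruction is *libaho.

*libaho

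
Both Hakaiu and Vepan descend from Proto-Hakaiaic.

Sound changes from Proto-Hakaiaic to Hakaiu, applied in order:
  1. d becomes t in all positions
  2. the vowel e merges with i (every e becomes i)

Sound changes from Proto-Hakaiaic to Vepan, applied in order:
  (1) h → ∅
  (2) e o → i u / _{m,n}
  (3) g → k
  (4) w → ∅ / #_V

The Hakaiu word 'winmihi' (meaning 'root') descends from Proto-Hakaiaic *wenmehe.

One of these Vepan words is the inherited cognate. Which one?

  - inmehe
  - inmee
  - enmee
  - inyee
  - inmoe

Vepan: *wenmehe
  wenmehe → wenmee   [h-loss]
  wenmee → winmee   [pre-nasal raising]
  winmee (rule 3 does not apply)
  winmee → inmee   [glide loss]
  giving Vepan inmee.

inmee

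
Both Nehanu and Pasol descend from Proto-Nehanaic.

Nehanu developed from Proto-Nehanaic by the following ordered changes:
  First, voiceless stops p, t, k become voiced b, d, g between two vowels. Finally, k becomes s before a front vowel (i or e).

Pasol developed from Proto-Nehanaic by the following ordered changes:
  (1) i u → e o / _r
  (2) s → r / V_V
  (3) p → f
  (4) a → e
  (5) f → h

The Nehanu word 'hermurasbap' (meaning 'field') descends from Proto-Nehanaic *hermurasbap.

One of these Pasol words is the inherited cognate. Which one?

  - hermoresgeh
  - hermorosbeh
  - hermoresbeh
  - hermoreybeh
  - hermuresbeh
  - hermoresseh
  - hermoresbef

hermoresbeh

Pasol: start from *hermurasbap.
  rule 1 (pre-rhotic lowering): hermurasbap → hermorasbap
  rule 2: no change — hermorasbap
  rule 3 (unconditioned shift): hermorasbap → hermorasbaf
  rule 4 (vowel merger): hermorasbaf → hermoresbef
  rule 5 (unconditioned shift): hermoresbef → hermoresbeh
  ⇒ Pasol hermoresbeh
Only 'hermoresbeh' matches the regular Pasol development of *hermurasbap.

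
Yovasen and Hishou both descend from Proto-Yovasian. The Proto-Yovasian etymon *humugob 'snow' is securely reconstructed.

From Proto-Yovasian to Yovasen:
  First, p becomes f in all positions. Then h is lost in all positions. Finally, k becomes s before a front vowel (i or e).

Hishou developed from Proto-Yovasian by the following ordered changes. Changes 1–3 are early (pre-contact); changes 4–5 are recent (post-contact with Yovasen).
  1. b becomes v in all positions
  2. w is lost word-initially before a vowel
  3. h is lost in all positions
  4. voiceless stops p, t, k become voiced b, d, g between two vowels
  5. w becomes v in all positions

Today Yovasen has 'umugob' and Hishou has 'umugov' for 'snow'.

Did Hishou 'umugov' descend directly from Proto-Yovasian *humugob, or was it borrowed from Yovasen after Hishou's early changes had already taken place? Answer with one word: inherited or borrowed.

inherited

If inherited, *humugob would pass through all of Hishou's changes:
Hishou: start from *humugob.
  rule 1 (unconditioned shift): humugob → humugov
  rule 2: no change — humugov
  rule 3 (h-loss): humugov → umugov
  rule 4: no change — umugov
  rule 5: no change — umugov
  ⇒ Hishou umugov
If borrowed from Yovasen 'umugob' after the early changes, it would undergo only the recent ones:
  rule 4 (intervocalic voicing): no change (umugob)
  rule 5 (unconditioned shift): no change (umugob)
  ⇒ as a loan: umugob
Hishou 'umugov' matches the inherited outcome exactly, so it is an inherited cognate, not a loan.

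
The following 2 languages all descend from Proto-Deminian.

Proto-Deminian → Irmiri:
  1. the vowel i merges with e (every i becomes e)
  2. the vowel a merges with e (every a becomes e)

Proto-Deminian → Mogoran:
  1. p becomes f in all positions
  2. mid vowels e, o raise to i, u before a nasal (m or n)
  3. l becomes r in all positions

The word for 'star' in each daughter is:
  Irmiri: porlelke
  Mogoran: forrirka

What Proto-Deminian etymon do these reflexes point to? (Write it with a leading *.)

*porlilka

Position 8: Irmiri has e, Mogoran has a. Mogoran preserves a here (none of its changes turn any other segment into a), so the proto-segment is *a.
Position 6: Irmiri has l, Mogoran has r. Irmiri preserves l here (none of its changes turn any other segment into l), so the proto-segment is *l.
Position 5: Irmiri has e, Mogoran has i. Taking the neighbouring segments as reconstructed: Irmiri e could go back to *a or *e or *i; Mogoran i can only go back to *i — the one source consistent with every daughter is *i.
Continuing position by position gives *porlilka; check it forward:
Irmiri: start from *porlilka.
  rule 1 (vowel merger): porlilka → porlelka
  rule 2 (vowel merger): porlelka → porlelke
  ⇒ Irmiri porlelke
Mogoran: *porlilka > forlilka > forrirka  (by unconditioned shift, unconditioned shift)
No other proto-form is consistent with every reflex, so the reconstruction is *porlilka.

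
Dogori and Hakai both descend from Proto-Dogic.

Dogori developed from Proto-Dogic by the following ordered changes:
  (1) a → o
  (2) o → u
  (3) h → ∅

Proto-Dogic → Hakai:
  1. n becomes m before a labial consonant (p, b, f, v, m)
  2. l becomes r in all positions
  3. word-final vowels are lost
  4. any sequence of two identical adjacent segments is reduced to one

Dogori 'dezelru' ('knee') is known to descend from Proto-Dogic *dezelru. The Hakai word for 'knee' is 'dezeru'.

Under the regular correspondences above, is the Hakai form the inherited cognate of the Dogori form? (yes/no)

no

Derive the expected Hakai reflex of *dezelru:
Hakai: *dezelru > dezerru > dezerr > dezer  (by unconditioned shift, apocope, degemination)
The regular Hakai reflex would be 'dezer', but the attested form is 'dezeru'. The correspondence is irregular, so they are not cognates (the Hakai form has a different source).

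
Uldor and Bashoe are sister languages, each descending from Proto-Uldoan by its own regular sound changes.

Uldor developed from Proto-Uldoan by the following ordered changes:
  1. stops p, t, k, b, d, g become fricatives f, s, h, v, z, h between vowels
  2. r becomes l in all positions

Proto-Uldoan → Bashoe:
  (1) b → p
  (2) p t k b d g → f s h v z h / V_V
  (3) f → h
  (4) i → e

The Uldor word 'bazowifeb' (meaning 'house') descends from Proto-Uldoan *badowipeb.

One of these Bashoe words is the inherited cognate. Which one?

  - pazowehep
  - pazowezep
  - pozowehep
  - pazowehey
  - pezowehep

pazowehep

Bashoe: start from *badowipeb.
  rule 1 (unconditioned shift): badowipeb → padowipep
  rule 2 (intervocalic lenition): padowipep → pazowifep
  rule 3 (unconditioned shift): pazowifep → pazowihep
  rule 4 (vowel merger): pazowihep → pazowehep
  ⇒ Bashoe pazowehep
Among the options, 'pazowehep' alone shows every Bashoe change applied in order.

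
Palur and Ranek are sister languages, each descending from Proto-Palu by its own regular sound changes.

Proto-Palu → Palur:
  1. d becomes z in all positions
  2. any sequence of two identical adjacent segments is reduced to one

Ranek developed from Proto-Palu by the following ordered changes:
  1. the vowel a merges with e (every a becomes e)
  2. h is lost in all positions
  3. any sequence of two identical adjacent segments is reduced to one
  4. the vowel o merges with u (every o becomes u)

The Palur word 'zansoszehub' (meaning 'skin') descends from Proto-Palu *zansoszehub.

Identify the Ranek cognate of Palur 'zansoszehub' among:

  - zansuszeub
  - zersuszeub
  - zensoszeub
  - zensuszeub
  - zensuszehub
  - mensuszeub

zensuszeub

Ranek: *zansoszehub > zensoszehub > zensoszeub > zensuszeub  (by vowel merger, h-loss, vowel merger)
Only 'zensuszeub' matches the regular Ranek development of *zansoszehub.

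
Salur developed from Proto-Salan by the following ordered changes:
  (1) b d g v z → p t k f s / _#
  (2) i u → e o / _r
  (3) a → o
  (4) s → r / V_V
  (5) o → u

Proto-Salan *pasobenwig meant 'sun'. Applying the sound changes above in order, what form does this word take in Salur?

purubenwik

Salur: *pasobenwig
  pasobenwig → pasobenwik   [final devoicing]
  pasobenwik (rule 2 does not apply)
  pasobenwik → posobenwik   [vowel merger]
  posobenwik → porobenwik   [rhotacism]
  porobenwik → purubenwik   [vowel merger]
  giving Salur purubenwik.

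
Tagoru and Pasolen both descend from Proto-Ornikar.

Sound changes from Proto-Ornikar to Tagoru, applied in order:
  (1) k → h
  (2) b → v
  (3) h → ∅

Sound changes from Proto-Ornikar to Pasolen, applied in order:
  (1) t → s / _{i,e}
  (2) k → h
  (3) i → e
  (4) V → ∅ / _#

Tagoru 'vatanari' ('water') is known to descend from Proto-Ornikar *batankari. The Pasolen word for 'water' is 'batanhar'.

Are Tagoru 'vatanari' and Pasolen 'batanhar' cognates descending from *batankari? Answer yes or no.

Derive the expected Pasolen reflex of *batankari:
Pasolen: *batankari
  batankari (rule 1 does not apply)
  batankari → batanhari   [unconditioned shift]
  batanhari → batanhare   [vowel merger]
  batanhare → batanhar   [apocope]
  giving Pasolen batanhar.
Pasolen 'batanhar' matches the regular reflex exactly, so the pair is cognate.

yes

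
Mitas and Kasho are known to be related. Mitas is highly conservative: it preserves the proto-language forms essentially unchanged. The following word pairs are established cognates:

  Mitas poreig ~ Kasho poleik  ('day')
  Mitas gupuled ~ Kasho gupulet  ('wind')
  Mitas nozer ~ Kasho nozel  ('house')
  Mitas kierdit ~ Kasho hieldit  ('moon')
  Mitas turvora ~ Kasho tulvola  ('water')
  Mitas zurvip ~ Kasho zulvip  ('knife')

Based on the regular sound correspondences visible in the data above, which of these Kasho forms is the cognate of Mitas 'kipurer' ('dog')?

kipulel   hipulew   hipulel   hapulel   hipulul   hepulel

kierdit ~ hieldit — Mitas k corresponds to Kasho h word-initially before a front vowel.
poreig ~ poleik — Mitas r corresponds to Kasho l between vowels (before a front vowel).
nozer ~ nozel — Mitas r corresponds to Kasho l word-finally.
Applying these to Mitas 'kipurer':
  kipurer → hipurer   (k→h word-initially before a front vowel)
  hipurer → hipuler   (r→l between vowels (before a front vowel))
  hipuler → hipulel   (r→l word-finally)
So the Kasho cognate is 'hipulel'.

hipulel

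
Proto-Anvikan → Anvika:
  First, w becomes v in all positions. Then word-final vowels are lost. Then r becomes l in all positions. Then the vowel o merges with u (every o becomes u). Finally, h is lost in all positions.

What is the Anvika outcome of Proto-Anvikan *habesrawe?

abeslav

Anvika: *habesrawe > habesrave > habesrav > habeslav > abeslav  (by unconditioned shift, apocope, unconditioned shift, h-loss)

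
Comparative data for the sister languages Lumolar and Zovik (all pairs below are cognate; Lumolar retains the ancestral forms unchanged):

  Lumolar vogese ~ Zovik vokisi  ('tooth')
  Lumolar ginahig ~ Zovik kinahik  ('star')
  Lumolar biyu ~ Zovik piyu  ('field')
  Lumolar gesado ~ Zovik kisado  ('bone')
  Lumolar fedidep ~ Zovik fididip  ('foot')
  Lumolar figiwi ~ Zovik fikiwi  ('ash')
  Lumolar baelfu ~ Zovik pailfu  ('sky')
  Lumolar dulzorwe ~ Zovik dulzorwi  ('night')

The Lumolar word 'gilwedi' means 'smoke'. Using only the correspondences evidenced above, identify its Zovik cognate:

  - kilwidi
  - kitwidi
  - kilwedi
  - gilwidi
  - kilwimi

kilwidi

ginahig ~ kinahik — Lumolar g corresponds to Zovik k word-initially before a front vowel.
vogese ~ vokisi, gesado ~ kisado — Lumolar e corresponds to Zovik i after a consonant, before a consonant other than r, m, n, p, b, f, v.
Applying these to Lumolar 'gilwedi':
  gilwedi → kilwedi   (g→k word-initially before a front vowel)
  kilwedi → kilwidi   (e→i after a consonant, before a consonant other than r, m, n, p, b, f, v)
So the Zovik cognate is 'kilwidi'.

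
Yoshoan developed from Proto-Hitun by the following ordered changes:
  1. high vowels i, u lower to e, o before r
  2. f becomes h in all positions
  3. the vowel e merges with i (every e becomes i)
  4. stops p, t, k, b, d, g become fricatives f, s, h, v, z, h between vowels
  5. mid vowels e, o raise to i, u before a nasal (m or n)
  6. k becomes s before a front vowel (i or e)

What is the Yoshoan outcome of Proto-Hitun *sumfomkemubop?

sumhumsimuvop

Yoshoan: *sumfomkemubop
  sumfomkemubop (rule 1 does not apply)
  sumfomkemubop → sumhomkemubop   [unconditioned shift]
  sumhomkemubop → sumhomkimubop   [vowel merger]
  sumhomkimubop → sumhomkimuvop   [intervocalic lenition]
  sumhomkimuvop → sumhumkimuvop   [pre-nasal raising]
  sumhumkimuvop → sumhumsimuvop   [palatalisation]
  giving Yoshoan sumhumsimuvop.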